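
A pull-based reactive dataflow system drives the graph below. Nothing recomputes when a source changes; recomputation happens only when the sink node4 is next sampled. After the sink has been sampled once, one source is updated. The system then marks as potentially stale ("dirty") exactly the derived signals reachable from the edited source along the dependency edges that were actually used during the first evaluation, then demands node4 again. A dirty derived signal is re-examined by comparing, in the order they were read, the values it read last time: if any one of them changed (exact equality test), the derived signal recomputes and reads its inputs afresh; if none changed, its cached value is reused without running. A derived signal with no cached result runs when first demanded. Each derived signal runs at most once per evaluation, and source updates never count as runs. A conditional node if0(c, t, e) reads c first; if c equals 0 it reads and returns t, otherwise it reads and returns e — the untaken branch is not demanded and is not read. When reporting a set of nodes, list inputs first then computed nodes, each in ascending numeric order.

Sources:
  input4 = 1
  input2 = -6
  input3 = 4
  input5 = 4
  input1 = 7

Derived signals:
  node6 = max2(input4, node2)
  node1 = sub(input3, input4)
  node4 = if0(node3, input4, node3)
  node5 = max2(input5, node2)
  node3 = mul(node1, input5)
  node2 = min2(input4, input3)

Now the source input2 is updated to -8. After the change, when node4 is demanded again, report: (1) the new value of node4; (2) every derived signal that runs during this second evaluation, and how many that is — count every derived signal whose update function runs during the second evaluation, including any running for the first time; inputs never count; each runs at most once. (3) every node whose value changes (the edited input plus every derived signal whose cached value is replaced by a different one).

New value of node4: 12.
Derived signals that run: none — 0 in total.
Values that change: input2.
Key observation: input2 is never demanded by the output, so the edit triggers no recomputation at all.

First evaluation (everything demanded from the output):
  node1 = sub(4, 1) = 3
  node3 = mul(3, 4) = 12
  node4 = if0(node3=12 -> else branch node3) = 12

Propagation after the edit:
  input2 feeds no computation that the output demands — nothing is marked dirty and nothing runs.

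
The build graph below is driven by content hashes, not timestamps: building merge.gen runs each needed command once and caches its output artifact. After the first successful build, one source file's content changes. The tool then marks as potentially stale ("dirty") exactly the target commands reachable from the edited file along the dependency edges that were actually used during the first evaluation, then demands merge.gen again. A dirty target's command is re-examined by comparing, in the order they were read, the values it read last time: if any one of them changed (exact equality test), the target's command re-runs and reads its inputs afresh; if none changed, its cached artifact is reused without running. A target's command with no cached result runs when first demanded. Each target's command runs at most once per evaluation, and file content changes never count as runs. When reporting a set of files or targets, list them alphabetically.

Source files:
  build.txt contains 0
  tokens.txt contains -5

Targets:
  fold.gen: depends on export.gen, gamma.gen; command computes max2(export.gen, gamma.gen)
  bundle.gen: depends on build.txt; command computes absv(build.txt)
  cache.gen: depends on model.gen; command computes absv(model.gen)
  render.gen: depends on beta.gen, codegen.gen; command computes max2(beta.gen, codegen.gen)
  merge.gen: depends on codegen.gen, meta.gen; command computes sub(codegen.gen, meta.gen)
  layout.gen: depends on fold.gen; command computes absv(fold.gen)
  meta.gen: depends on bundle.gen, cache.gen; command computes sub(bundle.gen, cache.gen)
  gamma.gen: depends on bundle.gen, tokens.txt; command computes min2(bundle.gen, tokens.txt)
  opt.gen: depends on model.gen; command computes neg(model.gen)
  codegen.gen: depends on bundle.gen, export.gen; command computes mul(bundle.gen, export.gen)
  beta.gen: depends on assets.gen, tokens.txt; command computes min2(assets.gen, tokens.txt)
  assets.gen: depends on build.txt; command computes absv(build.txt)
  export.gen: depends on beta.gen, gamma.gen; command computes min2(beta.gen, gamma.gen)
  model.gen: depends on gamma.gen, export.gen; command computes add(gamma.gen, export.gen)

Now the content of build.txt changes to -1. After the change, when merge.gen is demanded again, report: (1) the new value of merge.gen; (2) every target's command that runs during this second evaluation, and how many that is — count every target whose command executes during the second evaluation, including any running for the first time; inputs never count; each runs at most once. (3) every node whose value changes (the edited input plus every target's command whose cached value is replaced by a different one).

Initial pass — values computed on the first demand:
  assets.gen = absv(0) = 0
  beta.gen = min2(0, -5) = -5
  bundle.gen = absv(0) = 0
  gamma.gen = min2(0, -5) = -5
  export.gen = min2(-5, -5) = -5
  codegen.gen = mul(0, -5) = 0
  model.gen = add(-5, -5) = -10
  cache.gen = absv(-10) = 10
  meta.gen = sub(0, 10) = -10
  merge.gen = sub(0, -10) = 10

Second demand — change propagation:
  assets.gen: re-runs because build.txt 0->-1; new result 1.
  beta.gen: re-runs because assets.gen 0->1; new result -5 (unchanged).
  bundle.gen: re-runs because build.txt 0->-1; new result 1.
  gamma.gen: re-runs because bundle.gen 0->1; new result -5 (unchanged).
  export.gen: re-examined; everything it read last time is the same (beta.gen unchanged, gamma.gen unchanged) — cache -5 kept, no run.
  codegen.gen: re-runs because bundle.gen 0->1; new result -5.
  model.gen: re-examined; everything it read last time is the same (gamma.gen unchanged, export.gen unchanged) — cache -10 kept, no run.
  cache.gen: re-examined; everything it read last time is the same (model.gen unchanged) — cache 10 kept, no run.
  meta.gen: re-runs because bundle.gen 0->1; new result -9.
  merge.gen: re-runs because codegen.gen 0->-5; meta.gen -10->-9; new result 4.

The important point: at export.gen every value read last time is unchanged, so the dirty flag clears without a run.

merge.gen now evaluates to 4.
Run set: assets.gen, beta.gen, bundle.gen, codegen.gen, gamma.gen, merge.gen, meta.gen (7 run).
Changed values: assets.gen, build.txt, bundle.gen, codegen.gen, merge.gen, meta.gen.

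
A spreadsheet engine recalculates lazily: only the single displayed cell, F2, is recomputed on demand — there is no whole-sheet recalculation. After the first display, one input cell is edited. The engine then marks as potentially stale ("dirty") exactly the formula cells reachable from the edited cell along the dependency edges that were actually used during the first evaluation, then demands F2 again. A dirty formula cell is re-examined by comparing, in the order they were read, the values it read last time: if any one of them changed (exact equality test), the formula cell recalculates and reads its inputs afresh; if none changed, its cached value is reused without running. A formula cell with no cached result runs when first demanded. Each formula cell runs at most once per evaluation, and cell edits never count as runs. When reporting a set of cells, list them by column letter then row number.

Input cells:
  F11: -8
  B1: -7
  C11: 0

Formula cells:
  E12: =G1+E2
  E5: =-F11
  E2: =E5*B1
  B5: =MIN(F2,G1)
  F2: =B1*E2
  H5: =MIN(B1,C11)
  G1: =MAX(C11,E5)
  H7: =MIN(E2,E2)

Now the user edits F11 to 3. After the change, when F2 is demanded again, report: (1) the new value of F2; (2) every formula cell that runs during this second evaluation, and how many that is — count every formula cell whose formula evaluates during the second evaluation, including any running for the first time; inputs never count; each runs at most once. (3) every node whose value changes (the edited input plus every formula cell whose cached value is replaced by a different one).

New value of F2: -147.
Formula cells that run: E2, E5, F2 — 3 in total.
Values that change: E2, E5, F2, F11.

First evaluation (everything demanded from the output):
  E5 = -(-8) = 8
  E2 = 8 * -7 = -56
  F2 = -7 * -56 = 392

Propagation after the edit:
  E5: runs — F11 -8->3; result -3.
  E2: runs — E5 8->-3; result 21.
  F2: runs — E2 -56->21; result -147.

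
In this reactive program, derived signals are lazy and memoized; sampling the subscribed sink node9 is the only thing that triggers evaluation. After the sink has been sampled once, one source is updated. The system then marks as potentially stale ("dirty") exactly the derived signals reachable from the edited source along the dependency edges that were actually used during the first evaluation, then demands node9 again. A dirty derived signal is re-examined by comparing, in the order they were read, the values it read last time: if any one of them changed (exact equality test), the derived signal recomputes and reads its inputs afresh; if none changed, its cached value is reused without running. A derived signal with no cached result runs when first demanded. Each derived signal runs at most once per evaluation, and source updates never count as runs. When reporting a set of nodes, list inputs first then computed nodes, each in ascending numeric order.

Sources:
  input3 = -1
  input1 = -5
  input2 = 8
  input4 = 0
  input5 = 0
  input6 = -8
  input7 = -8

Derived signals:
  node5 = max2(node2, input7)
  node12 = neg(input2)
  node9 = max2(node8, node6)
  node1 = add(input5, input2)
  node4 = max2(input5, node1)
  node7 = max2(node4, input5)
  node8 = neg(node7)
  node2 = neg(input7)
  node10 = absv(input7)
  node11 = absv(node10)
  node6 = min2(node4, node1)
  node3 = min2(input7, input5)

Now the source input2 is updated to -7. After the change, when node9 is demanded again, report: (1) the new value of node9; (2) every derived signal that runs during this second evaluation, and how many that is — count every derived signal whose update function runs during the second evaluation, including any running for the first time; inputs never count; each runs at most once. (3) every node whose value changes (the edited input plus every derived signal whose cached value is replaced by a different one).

Demanding node9 again yields 0.
6 derived signals run: node1, node4, node6, node7, node8, node9.
The nodes whose values change: input2, node1, node4, node6, node7, node8, node9.

First demand of the output computes:
  node1 = add(0, 8) = 8
  node4 = max2(0, 8) = 8
  node6 = min2(8, 8) = 8
  node7 = max2(8, 0) = 8
  node8 = neg(8) = -8
  node9 = max2(-8, 8) = 8

After the edit, cleaning proceeds:
  node1: a read changed (input2 8->-7) — executes, giving -7.
  node4: a read changed (node1 8->-7) — executes, giving 0.
  node6: a read changed (node4 8->0; node1 8->-7) — executes, giving -7.
  node7: a read changed (node4 8->0) — executes, giving 0.
  node8: a read changed (node7 8->0) — executes, giving 0.
  node9: a read changed (node8 -8->0; node6 8->-7) — executes, giving 0.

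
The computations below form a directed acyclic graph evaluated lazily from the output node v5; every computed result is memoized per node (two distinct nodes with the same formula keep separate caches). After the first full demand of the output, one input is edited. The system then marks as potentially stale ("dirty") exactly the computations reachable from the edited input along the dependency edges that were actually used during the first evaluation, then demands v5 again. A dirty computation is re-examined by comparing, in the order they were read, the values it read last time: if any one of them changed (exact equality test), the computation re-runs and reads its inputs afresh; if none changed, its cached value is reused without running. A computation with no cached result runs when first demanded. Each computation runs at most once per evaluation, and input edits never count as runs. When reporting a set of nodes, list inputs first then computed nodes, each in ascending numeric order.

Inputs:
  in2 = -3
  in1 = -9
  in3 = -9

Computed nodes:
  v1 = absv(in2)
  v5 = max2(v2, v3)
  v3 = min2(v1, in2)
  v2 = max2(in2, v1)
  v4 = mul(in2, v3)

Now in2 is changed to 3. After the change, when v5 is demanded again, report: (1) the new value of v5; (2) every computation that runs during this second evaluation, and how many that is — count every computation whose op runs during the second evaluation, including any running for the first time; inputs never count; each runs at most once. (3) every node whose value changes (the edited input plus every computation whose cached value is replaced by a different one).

First demand of the output computes:
  v1 = absv(-3) = 3
  v2 = max2(-3, 3) = 3
  v3 = min2(3, -3) = -3
  v5 = max2(3, -3) = 3

After the edit, cleaning proceeds:
  v1: a read changed (in2 -3->3) — executes, giving 3 — identical to its old value.
  v2: a read changed (in2 -3->3) — executes, giving 3 — identical to its old value.
  v3: a read changed (in2 -3->3) — executes, giving 3.
  v5: a read changed (v3 -3->3) — executes, giving 3 — identical to its old value.

Demanding v5 again yields 3.
4 computations run: v1, v2, v3, v5.
The nodes whose values change: in2, v3.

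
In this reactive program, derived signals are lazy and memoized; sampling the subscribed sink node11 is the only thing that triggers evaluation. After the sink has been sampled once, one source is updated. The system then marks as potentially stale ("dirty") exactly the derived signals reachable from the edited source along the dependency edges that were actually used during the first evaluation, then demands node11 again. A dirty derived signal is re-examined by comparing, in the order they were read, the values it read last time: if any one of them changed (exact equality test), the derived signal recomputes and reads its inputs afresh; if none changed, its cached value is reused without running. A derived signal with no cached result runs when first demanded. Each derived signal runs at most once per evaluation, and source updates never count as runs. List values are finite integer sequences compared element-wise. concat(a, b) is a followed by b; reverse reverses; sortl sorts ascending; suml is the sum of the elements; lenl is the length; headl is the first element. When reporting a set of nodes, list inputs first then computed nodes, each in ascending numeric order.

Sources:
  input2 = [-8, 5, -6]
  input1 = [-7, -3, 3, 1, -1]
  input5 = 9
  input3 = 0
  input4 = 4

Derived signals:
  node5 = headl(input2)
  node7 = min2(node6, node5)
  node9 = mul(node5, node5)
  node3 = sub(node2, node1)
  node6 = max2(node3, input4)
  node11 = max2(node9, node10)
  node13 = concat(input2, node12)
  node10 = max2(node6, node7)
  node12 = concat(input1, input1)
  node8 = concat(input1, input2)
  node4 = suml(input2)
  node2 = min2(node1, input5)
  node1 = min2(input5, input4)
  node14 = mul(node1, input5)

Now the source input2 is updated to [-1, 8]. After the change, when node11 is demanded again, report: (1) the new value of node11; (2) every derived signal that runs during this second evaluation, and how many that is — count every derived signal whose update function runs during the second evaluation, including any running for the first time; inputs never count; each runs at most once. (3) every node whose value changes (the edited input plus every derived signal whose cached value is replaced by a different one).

First demand of the output computes:
  node1 = min2(9, 4) = 4
  node2 = min2(4, 9) = 4
  node3 = sub(4, 4) = 0
  node5 = headl([-8, 5, -6]) = -8
  node6 = max2(0, 4) = 4
  node7 = min2(4, -8) = -8
  node9 = mul(-8, -8) = 64
  node10 = max2(4, -8) = 4
  node11 = max2(64, 4) = 64

After the edit, cleaning proceeds:
  node5: a read changed (input2 [-8, 5, -6]->[-1, 8]) — executes, giving -1.
  node7: a read changed (node5 -8->-1) — executes, giving -1.
  node9: a read changed (node5 -8->-1; node5 -8->-1) — executes, giving 1.
  node10: a read changed (node7 -8->-1) — executes, giving 4 — identical to its old value.
  node11: a read changed (node9 64->1) — executes, giving 4.

Demanding node11 again yields 4.
5 derived signals run: node5, node7, node9, node10, node11.
The nodes whose values change: input2, node5, node7, node9, node11.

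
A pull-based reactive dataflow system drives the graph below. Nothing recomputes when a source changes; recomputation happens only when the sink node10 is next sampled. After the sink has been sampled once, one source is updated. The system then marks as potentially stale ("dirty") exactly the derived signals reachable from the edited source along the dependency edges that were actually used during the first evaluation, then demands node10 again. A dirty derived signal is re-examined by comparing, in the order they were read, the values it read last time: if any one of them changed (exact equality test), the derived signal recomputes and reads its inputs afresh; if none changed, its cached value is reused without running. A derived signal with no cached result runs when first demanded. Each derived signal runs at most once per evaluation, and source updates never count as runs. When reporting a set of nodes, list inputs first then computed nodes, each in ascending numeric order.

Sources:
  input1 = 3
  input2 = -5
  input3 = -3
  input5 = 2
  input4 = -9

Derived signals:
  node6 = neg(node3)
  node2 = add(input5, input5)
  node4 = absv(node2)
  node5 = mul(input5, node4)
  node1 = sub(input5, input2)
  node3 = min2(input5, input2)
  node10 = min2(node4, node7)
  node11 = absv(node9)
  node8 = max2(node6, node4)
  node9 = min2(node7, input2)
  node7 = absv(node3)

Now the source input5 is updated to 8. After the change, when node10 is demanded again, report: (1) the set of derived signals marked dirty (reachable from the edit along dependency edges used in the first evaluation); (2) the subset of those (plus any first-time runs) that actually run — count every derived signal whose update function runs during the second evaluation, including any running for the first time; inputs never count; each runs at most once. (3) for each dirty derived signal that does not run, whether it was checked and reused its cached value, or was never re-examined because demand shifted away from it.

First evaluation (everything demanded from the output):
  node2 = add(2, 2) = 4
  node3 = min2(2, -5) = -5
  node4 = absv(4) = 4
  node7 = absv(-5) = 5
  node10 = min2(4, 5) = 4

Propagation after the edit:
  node2: runs — input5 2->8; input5 2->8; result 16.
  node3: runs — input5 2->8; result -5 (same value as before).
  node4: runs — node2 4->16; result 16.
  node7: checked — values it read are unchanged (node3 unchanged); reused cached 5 without running.
  node10: runs — node4 4->16; result 5.

Key observation: the cutoff stops propagation at node7 — its inputs' values are unchanged, so it reuses its cache.

Marked dirty: node2, node3, node4, node7, node10.
Derived signals that run: node2, node3, node4, node10 — 4 in total.
Checked but reused from cache: node7.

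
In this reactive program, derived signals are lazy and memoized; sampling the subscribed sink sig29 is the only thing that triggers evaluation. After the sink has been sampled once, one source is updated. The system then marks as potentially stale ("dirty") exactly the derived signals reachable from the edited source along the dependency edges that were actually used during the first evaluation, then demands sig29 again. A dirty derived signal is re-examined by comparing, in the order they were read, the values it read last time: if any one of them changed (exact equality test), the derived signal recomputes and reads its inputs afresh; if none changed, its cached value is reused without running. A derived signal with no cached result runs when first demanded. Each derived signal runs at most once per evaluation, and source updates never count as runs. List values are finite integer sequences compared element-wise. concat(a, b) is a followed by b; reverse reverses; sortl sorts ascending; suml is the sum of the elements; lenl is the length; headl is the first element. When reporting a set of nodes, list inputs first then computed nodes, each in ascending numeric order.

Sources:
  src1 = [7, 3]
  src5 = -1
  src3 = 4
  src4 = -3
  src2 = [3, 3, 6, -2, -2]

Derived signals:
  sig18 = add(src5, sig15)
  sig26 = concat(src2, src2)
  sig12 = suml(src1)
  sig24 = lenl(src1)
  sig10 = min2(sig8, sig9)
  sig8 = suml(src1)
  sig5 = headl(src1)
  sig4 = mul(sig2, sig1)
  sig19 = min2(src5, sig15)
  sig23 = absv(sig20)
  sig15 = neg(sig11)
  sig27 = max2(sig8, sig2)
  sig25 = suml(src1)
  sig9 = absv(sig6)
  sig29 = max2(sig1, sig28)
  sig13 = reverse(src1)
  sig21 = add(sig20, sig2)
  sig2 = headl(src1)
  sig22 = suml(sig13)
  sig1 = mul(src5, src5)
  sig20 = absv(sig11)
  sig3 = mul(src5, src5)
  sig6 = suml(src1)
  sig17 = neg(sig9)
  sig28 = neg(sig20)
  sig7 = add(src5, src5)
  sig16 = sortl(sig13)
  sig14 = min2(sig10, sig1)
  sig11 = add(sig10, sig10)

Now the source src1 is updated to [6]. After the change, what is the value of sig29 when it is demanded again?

Demanding sig29 again yields 1.

First demand of the output computes:
  sig1 = mul(-1, -1) = 1
  sig6 = suml([7, 3]) = 10
  sig8 = suml([7, 3]) = 10
  sig9 = absv(10) = 10
  sig10 = min2(10, 10) = 10
  sig11 = add(10, 10) = 20
  sig20 = absv(20) = 20
  sig28 = neg(20) = -20
  sig29 = max2(1, -20) = 1

After the edit, cleaning proceeds:
  sig6: a read changed (src1 [7, 3]->[6]) — executes, giving 6.
  sig8: a read changed (src1 [7, 3]->[6]) — executes, giving 6.
  sig9: a read changed (sig6 10->6) — executes, giving 6.
  sig10: a read changed (sig8 10->6; sig9 10->6) — executes, giving 6.
  sig11: a read changed (sig10 10->6; sig10 10->6) — executes, giving 12.
  sig20: a read changed (sig11 20->12) — executes, giving 12.
  sig28: a read changed (sig20 20->12) — executes, giving -12.
  sig29: a read changed (sig28 -20->-12) — executes, giving 1 — identical to its old value.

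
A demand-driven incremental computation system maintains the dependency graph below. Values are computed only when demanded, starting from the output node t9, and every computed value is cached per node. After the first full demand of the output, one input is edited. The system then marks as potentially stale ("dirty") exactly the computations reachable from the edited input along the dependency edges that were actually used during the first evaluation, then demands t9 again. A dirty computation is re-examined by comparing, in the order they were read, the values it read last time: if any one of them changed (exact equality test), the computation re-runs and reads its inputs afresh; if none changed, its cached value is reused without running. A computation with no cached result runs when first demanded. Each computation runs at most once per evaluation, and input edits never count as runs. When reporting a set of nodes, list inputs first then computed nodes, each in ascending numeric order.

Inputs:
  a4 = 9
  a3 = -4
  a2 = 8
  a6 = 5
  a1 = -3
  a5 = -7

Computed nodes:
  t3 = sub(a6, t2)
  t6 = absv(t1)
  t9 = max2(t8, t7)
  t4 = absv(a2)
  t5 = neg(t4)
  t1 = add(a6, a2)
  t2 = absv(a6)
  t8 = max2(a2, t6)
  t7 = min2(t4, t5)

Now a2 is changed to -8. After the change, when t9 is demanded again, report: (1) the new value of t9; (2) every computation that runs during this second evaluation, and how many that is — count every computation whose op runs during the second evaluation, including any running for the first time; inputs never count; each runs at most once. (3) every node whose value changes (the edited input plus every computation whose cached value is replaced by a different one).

New value of t9: 3.
Computations that run: t1, t4, t6, t8, t9 — 5 in total.
Values that change: a2, t1, t6, t8, t9.
Key observation: the cutoff stops propagation at t5 — its inputs' values are unchanged, so it reuses its cache.

First evaluation (everything demanded from the output):
  t1 = add(5, 8) = 13
  t4 = absv(8) = 8
  t5 = neg(8) = -8
  t6 = absv(13) = 13
  t7 = min2(8, -8) = -8
  t8 = max2(8, 13) = 13
  t9 = max2(13, -8) = 13

Propagation after the edit:
  t1: runs — a2 8->-8; result -3.
  t4: runs — a2 8->-8; result 8 (same value as before).
  t5: checked — values it read are unchanged (t4 unchanged); reused cached -8 without running.
  t6: runs — t1 13->-3; result 3.
  t7: checked — values it read are unchanged (t4 unchanged, t5 unchanged); reused cached -8 without running.
  t8: runs — a2 8->-8; t6 13->3; result 3.
  t9: runs — t8 13->3; result 3.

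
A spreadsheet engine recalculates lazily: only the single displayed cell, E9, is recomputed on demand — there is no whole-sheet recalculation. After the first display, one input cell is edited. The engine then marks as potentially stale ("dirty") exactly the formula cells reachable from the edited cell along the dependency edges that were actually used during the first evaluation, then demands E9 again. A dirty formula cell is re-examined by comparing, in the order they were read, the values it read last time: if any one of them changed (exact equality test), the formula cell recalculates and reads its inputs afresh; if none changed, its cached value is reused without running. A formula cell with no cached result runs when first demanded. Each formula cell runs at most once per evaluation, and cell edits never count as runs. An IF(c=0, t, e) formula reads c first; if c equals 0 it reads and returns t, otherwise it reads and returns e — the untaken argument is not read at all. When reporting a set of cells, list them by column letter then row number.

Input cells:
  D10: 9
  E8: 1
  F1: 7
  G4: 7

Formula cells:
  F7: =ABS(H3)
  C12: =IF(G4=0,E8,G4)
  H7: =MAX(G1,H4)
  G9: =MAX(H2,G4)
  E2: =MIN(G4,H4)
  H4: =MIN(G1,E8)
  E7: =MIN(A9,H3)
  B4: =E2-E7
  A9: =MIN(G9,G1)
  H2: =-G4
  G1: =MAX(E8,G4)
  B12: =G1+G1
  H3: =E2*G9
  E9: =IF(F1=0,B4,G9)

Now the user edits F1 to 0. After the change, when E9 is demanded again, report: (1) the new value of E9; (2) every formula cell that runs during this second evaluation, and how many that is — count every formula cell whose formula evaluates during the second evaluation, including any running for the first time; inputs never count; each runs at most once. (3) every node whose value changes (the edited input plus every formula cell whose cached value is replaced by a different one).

New value of E9: -6.
Formula cells that run: A9, B4, E2, E7, E9, G1, H3, H4 — 8 in total.
Values that change: E9, F1.
Key observation: a condition flipped, so demand reaches new nodes — A9, B4, E2, E7, G1, H3, H4 run for the first time.

First evaluation (everything demanded from the output):
  H2 = -(7) = -7
  G9 = MAX(-7, 7) = 7
  E9 = IF(F1=0: F1=7 -> else branch G9) = 7

Propagation after the edit:
  G1: demanded for the first time — runs, produces 7.
  A9: demanded for the first time — runs, produces 7.
  H4: demanded for the first time — runs, produces 1.
  E2: demanded for the first time — runs, produces 1.
  H3: demanded for the first time — runs, produces 7.
  E7: demanded for the first time — runs, produces 7.
  B4: demanded for the first time — runs, produces -6.
  E9: runs — F1 7->0; result -6.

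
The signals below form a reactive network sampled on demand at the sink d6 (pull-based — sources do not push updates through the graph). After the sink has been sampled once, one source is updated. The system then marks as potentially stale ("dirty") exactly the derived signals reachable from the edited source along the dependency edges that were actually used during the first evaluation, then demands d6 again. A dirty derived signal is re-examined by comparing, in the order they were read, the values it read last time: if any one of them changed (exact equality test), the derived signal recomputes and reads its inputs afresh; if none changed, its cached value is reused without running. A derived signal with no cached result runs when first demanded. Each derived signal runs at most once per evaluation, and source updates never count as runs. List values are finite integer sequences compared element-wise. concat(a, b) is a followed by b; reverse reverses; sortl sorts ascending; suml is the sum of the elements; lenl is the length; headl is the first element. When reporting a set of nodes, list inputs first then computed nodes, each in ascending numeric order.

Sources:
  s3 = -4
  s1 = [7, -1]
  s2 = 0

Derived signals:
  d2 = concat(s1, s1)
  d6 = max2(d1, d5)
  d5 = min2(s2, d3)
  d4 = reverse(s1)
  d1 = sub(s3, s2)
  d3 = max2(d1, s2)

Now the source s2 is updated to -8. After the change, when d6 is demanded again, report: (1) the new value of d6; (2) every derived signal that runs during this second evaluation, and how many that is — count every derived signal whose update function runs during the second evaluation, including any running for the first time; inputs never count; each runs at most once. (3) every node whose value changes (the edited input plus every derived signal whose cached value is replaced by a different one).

d6 now evaluates to 4.
Run set: d1, d3, d5, d6 (4 run).
Changed values: s2, d1, d3, d5, d6.

Initial pass — values computed on the first demand:
  d1 = sub(-4, 0) = -4
  d3 = max2(-4, 0) = 0
  d5 = min2(0, 0) = 0
  d6 = max2(-4, 0) = 0

Second demand — change propagation:
  d1: re-runs because s2 0->-8; new result 4.
  d3: re-runs because d1 -4->4; s2 0->-8; new result 4.
  d5: re-runs because s2 0->-8; d3 0->4; new result -8.
  d6: re-runs because d1 -4->4; d5 0->-8; new result 4.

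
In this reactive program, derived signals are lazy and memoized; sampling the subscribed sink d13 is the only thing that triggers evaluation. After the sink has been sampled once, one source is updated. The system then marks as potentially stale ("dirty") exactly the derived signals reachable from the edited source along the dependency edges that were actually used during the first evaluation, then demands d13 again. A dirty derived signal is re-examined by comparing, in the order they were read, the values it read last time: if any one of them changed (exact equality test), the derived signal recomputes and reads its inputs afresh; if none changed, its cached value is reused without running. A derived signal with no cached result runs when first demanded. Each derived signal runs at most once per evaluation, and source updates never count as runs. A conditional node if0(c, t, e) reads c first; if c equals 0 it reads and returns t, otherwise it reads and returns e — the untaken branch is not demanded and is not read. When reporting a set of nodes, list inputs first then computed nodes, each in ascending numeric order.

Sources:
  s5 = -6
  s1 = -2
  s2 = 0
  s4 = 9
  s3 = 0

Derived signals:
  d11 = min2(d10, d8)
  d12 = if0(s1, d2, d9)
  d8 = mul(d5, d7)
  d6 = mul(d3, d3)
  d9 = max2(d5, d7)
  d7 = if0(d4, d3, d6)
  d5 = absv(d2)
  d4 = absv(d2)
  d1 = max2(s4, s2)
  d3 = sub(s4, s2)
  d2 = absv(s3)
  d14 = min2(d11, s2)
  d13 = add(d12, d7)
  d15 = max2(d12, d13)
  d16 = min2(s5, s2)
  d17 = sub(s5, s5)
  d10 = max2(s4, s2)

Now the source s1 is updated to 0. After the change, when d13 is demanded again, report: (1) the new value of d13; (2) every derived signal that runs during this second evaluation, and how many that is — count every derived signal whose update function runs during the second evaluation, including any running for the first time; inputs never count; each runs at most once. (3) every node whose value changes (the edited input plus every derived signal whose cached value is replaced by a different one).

First demand of the output computes:
  d2 = absv(0) = 0
  d3 = sub(9, 0) = 9
  d4 = absv(0) = 0
  d5 = absv(0) = 0
  d7 = if0(d4=0 -> then branch d3) = 9
  d9 = max2(0, 9) = 9
  d12 = if0(s1=-2 -> else branch d9) = 9
  d13 = add(9, 9) = 18

After the edit, cleaning proceeds:
  d12: a read changed (s1 -2->0) — executes, giving 0.
  d13: a read changed (d12 9->0) — executes, giving 9.

Demanding d13 again yields 9.
2 derived signals run: d12, d13.
The nodes whose values change: s1, d12, d13.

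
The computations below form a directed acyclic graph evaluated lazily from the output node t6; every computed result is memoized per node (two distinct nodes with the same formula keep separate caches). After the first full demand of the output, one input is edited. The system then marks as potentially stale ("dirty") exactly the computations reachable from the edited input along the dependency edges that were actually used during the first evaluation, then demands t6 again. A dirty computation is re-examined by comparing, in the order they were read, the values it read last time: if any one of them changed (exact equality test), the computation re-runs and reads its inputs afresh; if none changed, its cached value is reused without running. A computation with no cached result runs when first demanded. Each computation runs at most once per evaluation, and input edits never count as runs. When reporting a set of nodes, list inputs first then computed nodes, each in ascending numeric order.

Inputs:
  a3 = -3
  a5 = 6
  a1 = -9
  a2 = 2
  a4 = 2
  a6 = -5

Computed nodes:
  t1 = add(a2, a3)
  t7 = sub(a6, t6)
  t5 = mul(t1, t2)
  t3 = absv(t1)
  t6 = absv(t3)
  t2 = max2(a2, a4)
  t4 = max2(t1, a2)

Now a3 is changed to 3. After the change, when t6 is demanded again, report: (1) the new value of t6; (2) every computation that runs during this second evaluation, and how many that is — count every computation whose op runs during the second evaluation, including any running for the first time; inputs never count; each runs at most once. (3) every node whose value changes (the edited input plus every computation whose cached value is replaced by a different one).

Demanding t6 again yields 5.
3 computations run: t1, t3, t6.
The nodes whose values change: a3, t1, t3, t6.

First demand of the output computes:
  t1 = add(2, -3) = -1
  t3 = absv(-1) = 1
  t6 = absv(1) = 1

After the edit, cleaning proceeds:
  t1: a read changed (a3 -3->3) — executes, giving 5.
  t3: a read changed (t1 -1->5) — executes, giving 5.
  t6: a read changed (t3 1->5) — executes, giving 5.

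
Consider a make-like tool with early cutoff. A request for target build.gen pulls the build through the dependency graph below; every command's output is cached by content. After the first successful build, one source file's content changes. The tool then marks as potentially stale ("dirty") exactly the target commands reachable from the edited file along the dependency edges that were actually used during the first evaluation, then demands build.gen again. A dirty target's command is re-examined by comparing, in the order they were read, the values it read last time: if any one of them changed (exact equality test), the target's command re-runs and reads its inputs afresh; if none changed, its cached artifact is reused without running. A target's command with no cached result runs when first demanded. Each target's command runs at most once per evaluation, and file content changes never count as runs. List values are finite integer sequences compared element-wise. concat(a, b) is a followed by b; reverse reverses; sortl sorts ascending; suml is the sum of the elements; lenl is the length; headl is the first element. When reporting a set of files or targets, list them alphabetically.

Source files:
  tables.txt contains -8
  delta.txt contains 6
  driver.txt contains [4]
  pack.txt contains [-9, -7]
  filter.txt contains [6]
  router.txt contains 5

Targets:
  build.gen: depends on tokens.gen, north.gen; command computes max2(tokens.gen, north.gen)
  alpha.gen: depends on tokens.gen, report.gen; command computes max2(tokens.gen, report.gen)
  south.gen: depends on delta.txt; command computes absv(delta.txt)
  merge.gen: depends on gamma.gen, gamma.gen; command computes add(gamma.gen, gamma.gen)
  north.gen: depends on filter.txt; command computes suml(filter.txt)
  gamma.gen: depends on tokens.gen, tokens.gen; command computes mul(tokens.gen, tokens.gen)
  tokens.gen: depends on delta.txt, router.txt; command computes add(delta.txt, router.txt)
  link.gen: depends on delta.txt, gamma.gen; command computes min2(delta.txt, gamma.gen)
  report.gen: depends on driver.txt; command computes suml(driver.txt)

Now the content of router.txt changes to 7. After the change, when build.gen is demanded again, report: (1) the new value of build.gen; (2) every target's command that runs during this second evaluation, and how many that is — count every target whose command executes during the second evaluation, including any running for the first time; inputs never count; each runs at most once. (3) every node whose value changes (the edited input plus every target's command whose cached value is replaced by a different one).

First demand of the output computes:
  north.gen = suml([6]) = 6
  tokens.gen = add(6, 5) = 11
  build.gen = max2(11, 6) = 11

After the edit, cleaning proceeds:
  tokens.gen: a read changed (router.txt 5->7) — executes, giving 13.
  build.gen: a read changed (tokens.gen 11->13) — executes, giving 13.

Demanding build.gen again yields 13.
2 target commands run: build.gen, tokens.gen.
The nodes whose values change: build.gen, router.txt, tokens.gen.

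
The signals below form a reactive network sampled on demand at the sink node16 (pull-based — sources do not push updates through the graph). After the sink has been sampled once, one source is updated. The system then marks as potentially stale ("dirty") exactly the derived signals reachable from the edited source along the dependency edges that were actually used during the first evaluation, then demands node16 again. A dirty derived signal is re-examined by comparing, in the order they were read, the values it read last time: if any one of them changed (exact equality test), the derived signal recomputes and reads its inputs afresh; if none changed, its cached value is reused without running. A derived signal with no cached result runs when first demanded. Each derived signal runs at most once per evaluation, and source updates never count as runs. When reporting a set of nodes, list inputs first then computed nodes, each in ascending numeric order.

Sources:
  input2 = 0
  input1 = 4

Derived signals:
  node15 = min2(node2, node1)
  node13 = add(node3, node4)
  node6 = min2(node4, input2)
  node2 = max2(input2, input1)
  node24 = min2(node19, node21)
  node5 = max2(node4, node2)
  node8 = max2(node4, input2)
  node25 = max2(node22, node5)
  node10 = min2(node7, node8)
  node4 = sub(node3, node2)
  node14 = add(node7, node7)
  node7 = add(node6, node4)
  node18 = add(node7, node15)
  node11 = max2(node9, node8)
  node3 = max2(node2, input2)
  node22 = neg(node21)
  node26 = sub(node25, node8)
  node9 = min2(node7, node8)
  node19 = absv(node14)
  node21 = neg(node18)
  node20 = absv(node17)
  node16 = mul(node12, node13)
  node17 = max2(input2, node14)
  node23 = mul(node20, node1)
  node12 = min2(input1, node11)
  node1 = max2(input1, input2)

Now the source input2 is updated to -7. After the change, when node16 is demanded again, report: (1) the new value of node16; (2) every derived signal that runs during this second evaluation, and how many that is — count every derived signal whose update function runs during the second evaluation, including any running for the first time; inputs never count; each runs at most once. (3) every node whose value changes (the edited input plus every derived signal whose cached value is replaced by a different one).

Initial pass — values computed on the first demand:
  node2 = max2(0, 4) = 4
  node3 = max2(4, 0) = 4
  node4 = sub(4, 4) = 0
  node6 = min2(0, 0) = 0
  node7 = add(0, 0) = 0
  node8 = max2(0, 0) = 0
  node9 = min2(0, 0) = 0
  node11 = max2(0, 0) = 0
  node12 = min2(4, 0) = 0
  node13 = add(4, 0) = 4
  node16 = mul(0, 4) = 0

Second demand — change propagation:
  node2: re-runs because input2 0->-7; new result 4 (unchanged).
  node3: re-runs because input2 0->-7; new result 4 (unchanged).
  node4: re-examined; everything it read last time is the same (node3 unchanged, node2 unchanged) — cache 0 kept, no run.
  node6: re-runs because input2 0->-7; new result -7.
  node7: re-runs because node6 0->-7; new result -7.
  node8: re-runs because input2 0->-7; new result 0 (unchanged).
  node9: re-runs because node7 0->-7; new result -7.
  node11: re-runs because node9 0->-7; new result 0 (unchanged).
  node12: re-examined; everything it read last time is the same (input1 unchanged, node11 unchanged) — cache 0 kept, no run.
  node13: re-examined; everything it read last time is the same (node3 unchanged, node4 unchanged) — cache 4 kept, no run.
  node16: re-examined; everything it read last time is the same (node12 unchanged, node13 unchanged) — cache 0 kept, no run.

The important point: at node4 every value read last time is unchanged, so the dirty flag clears without a run.

node16 now evaluates to 0.
Run set: node2, node3, node6, node7, node8, node9, node11 (7 run).
Changed values: input2, node6, node7, node9.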